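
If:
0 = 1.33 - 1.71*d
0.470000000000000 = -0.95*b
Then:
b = -0.49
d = 0.78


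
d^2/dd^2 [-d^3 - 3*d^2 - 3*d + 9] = -6*d - 6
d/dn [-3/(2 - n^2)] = -6*n/(n^2 - 2)^2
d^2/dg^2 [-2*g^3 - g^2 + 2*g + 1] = -12*g - 2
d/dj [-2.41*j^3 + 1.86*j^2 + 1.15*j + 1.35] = -7.23*j^2 + 3.72*j + 1.15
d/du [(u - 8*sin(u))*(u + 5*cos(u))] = -(u - 8*sin(u))*(5*sin(u) - 1) - (u + 5*cos(u))*(8*cos(u) - 1)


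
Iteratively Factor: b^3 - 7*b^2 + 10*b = (b)*(b^2 - 7*b + 10) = b*(b - 5)*(b - 2)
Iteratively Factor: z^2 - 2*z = (z)*(z - 2)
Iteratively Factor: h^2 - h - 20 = (h + 4)*(h - 5)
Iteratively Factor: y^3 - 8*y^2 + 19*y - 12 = (y - 4)*(y^2 - 4*y + 3) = (y - 4)*(y - 1)*(y - 3)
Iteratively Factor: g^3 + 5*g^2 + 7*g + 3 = (g + 1)*(g^2 + 4*g + 3) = (g + 1)^2*(g + 3)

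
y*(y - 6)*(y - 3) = y^3 - 9*y^2 + 18*y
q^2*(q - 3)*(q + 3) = q^4 - 9*q^2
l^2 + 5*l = l*(l + 5)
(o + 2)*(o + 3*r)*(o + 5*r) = o^3 + 8*o^2*r + 2*o^2 + 15*o*r^2 + 16*o*r + 30*r^2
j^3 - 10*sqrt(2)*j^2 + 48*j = j*(j - 6*sqrt(2))*(j - 4*sqrt(2))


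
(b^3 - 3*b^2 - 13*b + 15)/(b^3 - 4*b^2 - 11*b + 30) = (b - 1)/(b - 2)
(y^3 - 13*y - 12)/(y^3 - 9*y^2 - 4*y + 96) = (y + 1)/(y - 8)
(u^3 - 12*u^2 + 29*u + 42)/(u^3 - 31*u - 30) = (u - 7)/(u + 5)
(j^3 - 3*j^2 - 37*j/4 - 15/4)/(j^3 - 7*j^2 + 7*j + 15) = (j^2 + 2*j + 3/4)/(j^2 - 2*j - 3)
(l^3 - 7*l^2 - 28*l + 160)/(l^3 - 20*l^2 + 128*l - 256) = (l + 5)/(l - 8)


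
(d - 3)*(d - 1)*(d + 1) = d^3 - 3*d^2 - d + 3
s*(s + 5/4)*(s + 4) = s^3 + 21*s^2/4 + 5*s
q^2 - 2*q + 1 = (q - 1)^2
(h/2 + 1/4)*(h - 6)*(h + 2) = h^3/2 - 7*h^2/4 - 7*h - 3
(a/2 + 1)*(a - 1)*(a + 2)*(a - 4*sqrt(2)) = a^4/2 - 2*sqrt(2)*a^3 + 3*a^3/2 - 6*sqrt(2)*a^2 - 2*a + 8*sqrt(2)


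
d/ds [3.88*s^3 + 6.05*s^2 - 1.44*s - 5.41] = 11.64*s^2 + 12.1*s - 1.44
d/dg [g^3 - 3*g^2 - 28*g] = 3*g^2 - 6*g - 28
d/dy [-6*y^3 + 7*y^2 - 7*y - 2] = -18*y^2 + 14*y - 7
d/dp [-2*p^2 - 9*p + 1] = -4*p - 9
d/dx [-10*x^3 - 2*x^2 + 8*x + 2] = -30*x^2 - 4*x + 8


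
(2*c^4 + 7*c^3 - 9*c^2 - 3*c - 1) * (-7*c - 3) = -14*c^5 - 55*c^4 + 42*c^3 + 48*c^2 + 16*c + 3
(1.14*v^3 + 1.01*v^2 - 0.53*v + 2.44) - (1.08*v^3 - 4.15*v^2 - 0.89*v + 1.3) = 0.0599999999999998*v^3 + 5.16*v^2 + 0.36*v + 1.14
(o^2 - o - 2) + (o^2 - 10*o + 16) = 2*o^2 - 11*o + 14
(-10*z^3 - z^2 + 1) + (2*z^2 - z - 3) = -10*z^3 + z^2 - z - 2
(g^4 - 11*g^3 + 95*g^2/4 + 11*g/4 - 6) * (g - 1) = g^5 - 12*g^4 + 139*g^3/4 - 21*g^2 - 35*g/4 + 6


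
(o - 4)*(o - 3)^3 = o^4 - 13*o^3 + 63*o^2 - 135*o + 108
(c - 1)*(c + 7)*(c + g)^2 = c^4 + 2*c^3*g + 6*c^3 + c^2*g^2 + 12*c^2*g - 7*c^2 + 6*c*g^2 - 14*c*g - 7*g^2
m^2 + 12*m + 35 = (m + 5)*(m + 7)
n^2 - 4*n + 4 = (n - 2)^2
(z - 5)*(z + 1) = z^2 - 4*z - 5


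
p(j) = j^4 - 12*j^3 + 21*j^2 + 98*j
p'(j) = 4*j^3 - 36*j^2 + 42*j + 98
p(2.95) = 239.52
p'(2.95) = 11.30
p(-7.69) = 9442.40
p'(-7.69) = -4172.91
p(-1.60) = -47.33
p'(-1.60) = -77.74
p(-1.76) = -32.41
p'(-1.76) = -109.24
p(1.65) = 172.38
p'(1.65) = 87.26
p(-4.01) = 977.05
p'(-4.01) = -907.23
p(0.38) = 39.63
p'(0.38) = 108.98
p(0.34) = 35.29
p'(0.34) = 108.28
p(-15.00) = 94380.00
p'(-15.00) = -22132.00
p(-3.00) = 300.00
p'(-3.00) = -460.00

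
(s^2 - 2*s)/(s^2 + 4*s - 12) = s/(s + 6)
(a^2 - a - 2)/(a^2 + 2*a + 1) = (a - 2)/(a + 1)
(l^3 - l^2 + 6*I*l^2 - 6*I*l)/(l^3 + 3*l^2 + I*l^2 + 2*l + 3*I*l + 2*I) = l*(l^2 + l*(-1 + 6*I) - 6*I)/(l^3 + l^2*(3 + I) + l*(2 + 3*I) + 2*I)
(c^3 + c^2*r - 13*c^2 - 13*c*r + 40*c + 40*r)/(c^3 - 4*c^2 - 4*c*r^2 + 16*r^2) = (c^3 + c^2*r - 13*c^2 - 13*c*r + 40*c + 40*r)/(c^3 - 4*c^2 - 4*c*r^2 + 16*r^2)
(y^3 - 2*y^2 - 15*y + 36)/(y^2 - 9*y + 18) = (y^2 + y - 12)/(y - 6)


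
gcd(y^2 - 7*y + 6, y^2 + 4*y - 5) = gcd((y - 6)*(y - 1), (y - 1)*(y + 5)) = y - 1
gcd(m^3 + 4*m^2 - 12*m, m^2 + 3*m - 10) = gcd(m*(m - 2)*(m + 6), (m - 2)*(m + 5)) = m - 2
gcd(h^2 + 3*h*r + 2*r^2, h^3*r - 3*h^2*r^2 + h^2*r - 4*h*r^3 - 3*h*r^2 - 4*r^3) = h + r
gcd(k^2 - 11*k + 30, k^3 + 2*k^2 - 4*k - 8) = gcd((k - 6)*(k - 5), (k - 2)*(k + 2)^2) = 1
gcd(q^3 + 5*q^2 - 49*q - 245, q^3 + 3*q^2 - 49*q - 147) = q^2 - 49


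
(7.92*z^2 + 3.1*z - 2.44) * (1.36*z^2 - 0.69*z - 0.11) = 10.7712*z^4 - 1.2488*z^3 - 6.3286*z^2 + 1.3426*z + 0.2684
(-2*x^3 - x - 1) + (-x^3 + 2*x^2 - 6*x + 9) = -3*x^3 + 2*x^2 - 7*x + 8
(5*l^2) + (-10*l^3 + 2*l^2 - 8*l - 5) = -10*l^3 + 7*l^2 - 8*l - 5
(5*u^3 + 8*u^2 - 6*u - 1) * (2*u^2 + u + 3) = 10*u^5 + 21*u^4 + 11*u^3 + 16*u^2 - 19*u - 3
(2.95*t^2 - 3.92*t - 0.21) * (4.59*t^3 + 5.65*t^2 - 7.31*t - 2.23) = 13.5405*t^5 - 1.3253*t^4 - 44.6764*t^3 + 20.8902*t^2 + 10.2767*t + 0.4683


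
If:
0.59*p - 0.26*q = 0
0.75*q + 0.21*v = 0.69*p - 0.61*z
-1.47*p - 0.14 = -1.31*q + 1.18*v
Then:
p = 0.0194749111476287 - 0.476804117145005*z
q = 0.0441930676042343 - 1.08197857352136*z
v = -0.607194812804932*z - 0.0938433905300569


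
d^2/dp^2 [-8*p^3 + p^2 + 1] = 2 - 48*p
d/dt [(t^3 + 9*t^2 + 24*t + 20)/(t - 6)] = (2*t^3 - 9*t^2 - 108*t - 164)/(t^2 - 12*t + 36)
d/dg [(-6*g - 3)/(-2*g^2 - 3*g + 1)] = 3*(-4*g^2 - 4*g - 5)/(4*g^4 + 12*g^3 + 5*g^2 - 6*g + 1)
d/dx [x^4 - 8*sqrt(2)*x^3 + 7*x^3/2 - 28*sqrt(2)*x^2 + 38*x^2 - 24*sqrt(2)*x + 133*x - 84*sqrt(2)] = 4*x^3 - 24*sqrt(2)*x^2 + 21*x^2/2 - 56*sqrt(2)*x + 76*x - 24*sqrt(2) + 133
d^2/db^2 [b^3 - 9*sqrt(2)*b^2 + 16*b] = 6*b - 18*sqrt(2)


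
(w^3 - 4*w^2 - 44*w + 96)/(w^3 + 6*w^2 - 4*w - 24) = (w - 8)/(w + 2)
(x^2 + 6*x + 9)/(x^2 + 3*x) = (x + 3)/x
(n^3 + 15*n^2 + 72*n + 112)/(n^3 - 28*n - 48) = (n^2 + 11*n + 28)/(n^2 - 4*n - 12)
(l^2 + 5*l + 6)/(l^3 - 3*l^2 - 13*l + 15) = (l + 2)/(l^2 - 6*l + 5)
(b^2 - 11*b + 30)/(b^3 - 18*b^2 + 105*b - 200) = (b - 6)/(b^2 - 13*b + 40)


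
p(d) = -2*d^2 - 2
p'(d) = -4*d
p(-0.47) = -2.44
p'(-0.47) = 1.88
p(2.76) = -17.24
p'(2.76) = -11.04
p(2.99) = -19.88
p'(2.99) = -11.96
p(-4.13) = -36.11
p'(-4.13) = 16.52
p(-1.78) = -8.34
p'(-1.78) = 7.12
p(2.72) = -16.80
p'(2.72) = -10.88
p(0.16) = -2.05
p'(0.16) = -0.64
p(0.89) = -3.58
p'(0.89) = -3.56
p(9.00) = -164.00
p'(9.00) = -36.00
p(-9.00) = -164.00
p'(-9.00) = 36.00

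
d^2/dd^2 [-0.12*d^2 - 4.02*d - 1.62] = -0.240000000000000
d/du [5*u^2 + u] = 10*u + 1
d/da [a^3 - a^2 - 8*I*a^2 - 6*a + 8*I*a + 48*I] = 3*a^2 - 2*a - 16*I*a - 6 + 8*I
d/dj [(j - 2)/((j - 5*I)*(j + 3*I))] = (-j^2 + 4*j + 15 - 4*I)/(j^4 - 4*I*j^3 + 26*j^2 - 60*I*j + 225)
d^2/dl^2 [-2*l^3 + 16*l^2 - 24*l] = 32 - 12*l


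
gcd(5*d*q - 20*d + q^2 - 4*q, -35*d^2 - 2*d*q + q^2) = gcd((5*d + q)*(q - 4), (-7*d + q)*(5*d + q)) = 5*d + q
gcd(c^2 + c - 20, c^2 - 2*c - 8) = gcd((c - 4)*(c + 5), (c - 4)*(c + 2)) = c - 4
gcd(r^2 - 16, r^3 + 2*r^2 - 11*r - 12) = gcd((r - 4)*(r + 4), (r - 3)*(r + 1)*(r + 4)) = r + 4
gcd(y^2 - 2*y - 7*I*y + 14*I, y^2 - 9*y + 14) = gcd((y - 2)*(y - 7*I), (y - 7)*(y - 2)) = y - 2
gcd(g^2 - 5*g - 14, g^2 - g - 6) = g + 2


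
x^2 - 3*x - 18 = (x - 6)*(x + 3)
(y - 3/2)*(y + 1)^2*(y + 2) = y^4 + 5*y^3/2 - y^2 - 11*y/2 - 3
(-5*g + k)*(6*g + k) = -30*g^2 + g*k + k^2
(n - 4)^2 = n^2 - 8*n + 16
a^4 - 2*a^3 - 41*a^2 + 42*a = a*(a - 7)*(a - 1)*(a + 6)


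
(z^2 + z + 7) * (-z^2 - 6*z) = -z^4 - 7*z^3 - 13*z^2 - 42*z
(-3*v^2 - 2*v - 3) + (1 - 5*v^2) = -8*v^2 - 2*v - 2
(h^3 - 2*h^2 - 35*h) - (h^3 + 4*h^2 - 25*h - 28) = -6*h^2 - 10*h + 28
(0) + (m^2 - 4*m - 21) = m^2 - 4*m - 21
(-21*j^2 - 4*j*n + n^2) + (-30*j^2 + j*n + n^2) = -51*j^2 - 3*j*n + 2*n^2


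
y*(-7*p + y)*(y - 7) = -7*p*y^2 + 49*p*y + y^3 - 7*y^2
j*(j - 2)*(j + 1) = j^3 - j^2 - 2*j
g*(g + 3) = g^2 + 3*g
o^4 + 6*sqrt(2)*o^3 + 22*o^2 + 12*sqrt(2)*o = o*(o + sqrt(2))*(o + 2*sqrt(2))*(o + 3*sqrt(2))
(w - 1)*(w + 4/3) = w^2 + w/3 - 4/3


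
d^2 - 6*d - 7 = (d - 7)*(d + 1)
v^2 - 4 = (v - 2)*(v + 2)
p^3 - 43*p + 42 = (p - 6)*(p - 1)*(p + 7)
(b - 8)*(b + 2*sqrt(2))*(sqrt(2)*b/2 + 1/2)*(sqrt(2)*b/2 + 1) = b^4/2 - 4*b^3 + 7*sqrt(2)*b^3/4 - 14*sqrt(2)*b^2 + 7*b^2/2 - 28*b + sqrt(2)*b - 8*sqrt(2)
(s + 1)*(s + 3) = s^2 + 4*s + 3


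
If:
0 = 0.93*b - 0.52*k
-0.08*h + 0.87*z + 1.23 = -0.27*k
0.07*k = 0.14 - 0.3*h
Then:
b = -1.68516725024212*z - 2.31016414611736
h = 0.703233256351039*z + 1.43071593533487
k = -3.01385681293303*z - 4.13163972286374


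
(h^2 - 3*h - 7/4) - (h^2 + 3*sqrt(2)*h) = -3*sqrt(2)*h - 3*h - 7/4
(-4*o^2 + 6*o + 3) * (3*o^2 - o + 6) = -12*o^4 + 22*o^3 - 21*o^2 + 33*o + 18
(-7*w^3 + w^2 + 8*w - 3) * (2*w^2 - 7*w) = -14*w^5 + 51*w^4 + 9*w^3 - 62*w^2 + 21*w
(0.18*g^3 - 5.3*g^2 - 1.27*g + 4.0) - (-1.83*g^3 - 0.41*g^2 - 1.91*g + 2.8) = 2.01*g^3 - 4.89*g^2 + 0.64*g + 1.2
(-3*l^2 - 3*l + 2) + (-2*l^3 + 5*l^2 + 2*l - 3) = -2*l^3 + 2*l^2 - l - 1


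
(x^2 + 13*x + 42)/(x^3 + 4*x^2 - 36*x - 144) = (x + 7)/(x^2 - 2*x - 24)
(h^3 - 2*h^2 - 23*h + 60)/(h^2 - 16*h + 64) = (h^3 - 2*h^2 - 23*h + 60)/(h^2 - 16*h + 64)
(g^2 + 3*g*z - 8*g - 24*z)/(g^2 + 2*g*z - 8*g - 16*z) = (g + 3*z)/(g + 2*z)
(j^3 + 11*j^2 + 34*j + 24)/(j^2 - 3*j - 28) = (j^2 + 7*j + 6)/(j - 7)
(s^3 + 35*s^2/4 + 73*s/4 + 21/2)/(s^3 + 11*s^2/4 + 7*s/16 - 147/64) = 16*(s^2 + 7*s + 6)/(16*s^2 + 16*s - 21)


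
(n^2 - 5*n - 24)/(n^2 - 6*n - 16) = (n + 3)/(n + 2)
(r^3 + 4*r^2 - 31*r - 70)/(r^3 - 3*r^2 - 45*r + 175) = (r + 2)/(r - 5)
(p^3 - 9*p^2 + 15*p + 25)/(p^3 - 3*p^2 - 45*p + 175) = (p + 1)/(p + 7)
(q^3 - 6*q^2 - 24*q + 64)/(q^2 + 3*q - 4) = (q^2 - 10*q + 16)/(q - 1)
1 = 1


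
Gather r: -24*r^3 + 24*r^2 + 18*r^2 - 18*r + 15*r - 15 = -24*r^3 + 42*r^2 - 3*r - 15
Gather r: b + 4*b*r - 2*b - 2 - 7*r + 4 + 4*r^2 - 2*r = -b + 4*r^2 + r*(4*b - 9) + 2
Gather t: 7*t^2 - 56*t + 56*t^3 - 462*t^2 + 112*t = 56*t^3 - 455*t^2 + 56*t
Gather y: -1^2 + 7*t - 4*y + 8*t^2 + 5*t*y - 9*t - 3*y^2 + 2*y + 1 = 8*t^2 - 2*t - 3*y^2 + y*(5*t - 2)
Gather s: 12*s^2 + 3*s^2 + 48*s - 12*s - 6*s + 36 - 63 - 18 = 15*s^2 + 30*s - 45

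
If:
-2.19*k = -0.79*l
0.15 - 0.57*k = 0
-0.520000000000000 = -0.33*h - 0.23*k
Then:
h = 1.39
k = 0.26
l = 0.73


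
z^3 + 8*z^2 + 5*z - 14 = (z - 1)*(z + 2)*(z + 7)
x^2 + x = x*(x + 1)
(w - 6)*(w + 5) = w^2 - w - 30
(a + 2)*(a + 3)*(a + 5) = a^3 + 10*a^2 + 31*a + 30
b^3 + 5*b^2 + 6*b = b*(b + 2)*(b + 3)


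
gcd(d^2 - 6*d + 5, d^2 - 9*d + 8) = d - 1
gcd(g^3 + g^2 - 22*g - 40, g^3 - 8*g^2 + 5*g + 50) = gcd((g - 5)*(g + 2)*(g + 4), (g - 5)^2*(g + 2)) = g^2 - 3*g - 10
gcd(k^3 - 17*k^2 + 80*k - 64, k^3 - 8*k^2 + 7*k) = k - 1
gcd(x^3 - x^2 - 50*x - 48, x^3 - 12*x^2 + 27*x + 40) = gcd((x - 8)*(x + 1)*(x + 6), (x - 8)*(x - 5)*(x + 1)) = x^2 - 7*x - 8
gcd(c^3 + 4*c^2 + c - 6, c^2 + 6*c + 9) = c + 3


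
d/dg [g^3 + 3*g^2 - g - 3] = 3*g^2 + 6*g - 1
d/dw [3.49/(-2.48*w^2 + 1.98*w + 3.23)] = (17.3104*w - 6.9102)/(-2.48*w^2 + 1.98*w + 3.23)^2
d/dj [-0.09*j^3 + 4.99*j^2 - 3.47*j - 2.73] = -0.27*j^2 + 9.98*j - 3.47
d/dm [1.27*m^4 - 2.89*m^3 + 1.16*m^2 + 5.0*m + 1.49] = 5.08*m^3 - 8.67*m^2 + 2.32*m + 5.0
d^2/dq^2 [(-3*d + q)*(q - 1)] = 2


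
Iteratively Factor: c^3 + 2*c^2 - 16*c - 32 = (c + 2)*(c^2 - 16) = (c - 4)*(c + 2)*(c + 4)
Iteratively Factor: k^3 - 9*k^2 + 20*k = (k - 5)*(k^2 - 4*k) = k*(k - 5)*(k - 4)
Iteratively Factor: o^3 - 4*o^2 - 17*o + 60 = (o + 4)*(o^2 - 8*o + 15) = (o - 3)*(o + 4)*(o - 5)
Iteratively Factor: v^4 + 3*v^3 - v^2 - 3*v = (v - 1)*(v^3 + 4*v^2 + 3*v) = (v - 1)*(v + 1)*(v^2 + 3*v) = v*(v - 1)*(v + 1)*(v + 3)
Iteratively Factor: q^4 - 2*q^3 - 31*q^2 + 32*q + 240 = (q - 5)*(q^3 + 3*q^2 - 16*q - 48) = (q - 5)*(q + 4)*(q^2 - q - 12) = (q - 5)*(q + 3)*(q + 4)*(q - 4)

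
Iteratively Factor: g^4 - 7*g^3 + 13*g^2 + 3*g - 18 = (g - 3)*(g^3 - 4*g^2 + g + 6) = (g - 3)*(g + 1)*(g^2 - 5*g + 6) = (g - 3)^2*(g + 1)*(g - 2)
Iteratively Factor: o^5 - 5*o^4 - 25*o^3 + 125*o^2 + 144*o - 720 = (o + 3)*(o^4 - 8*o^3 - o^2 + 128*o - 240) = (o - 5)*(o + 3)*(o^3 - 3*o^2 - 16*o + 48) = (o - 5)*(o + 3)*(o + 4)*(o^2 - 7*o + 12) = (o - 5)*(o - 4)*(o + 3)*(o + 4)*(o - 3)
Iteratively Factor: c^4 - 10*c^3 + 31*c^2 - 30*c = (c - 3)*(c^3 - 7*c^2 + 10*c) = (c - 3)*(c - 2)*(c^2 - 5*c) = (c - 5)*(c - 3)*(c - 2)*(c)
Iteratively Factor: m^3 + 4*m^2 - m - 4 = (m + 1)*(m^2 + 3*m - 4) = (m + 1)*(m + 4)*(m - 1)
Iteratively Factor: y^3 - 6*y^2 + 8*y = (y)*(y^2 - 6*y + 8) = y*(y - 4)*(y - 2)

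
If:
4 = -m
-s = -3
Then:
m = -4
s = 3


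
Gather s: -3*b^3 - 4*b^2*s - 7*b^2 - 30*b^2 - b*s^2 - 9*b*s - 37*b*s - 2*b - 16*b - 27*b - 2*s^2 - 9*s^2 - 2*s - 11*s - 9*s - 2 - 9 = -3*b^3 - 37*b^2 - 45*b + s^2*(-b - 11) + s*(-4*b^2 - 46*b - 22) - 11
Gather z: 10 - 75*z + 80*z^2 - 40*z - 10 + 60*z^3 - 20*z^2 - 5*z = 60*z^3 + 60*z^2 - 120*z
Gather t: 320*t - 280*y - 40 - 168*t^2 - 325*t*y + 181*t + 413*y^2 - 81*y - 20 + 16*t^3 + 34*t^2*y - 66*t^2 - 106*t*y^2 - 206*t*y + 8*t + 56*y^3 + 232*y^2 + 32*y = 16*t^3 + t^2*(34*y - 234) + t*(-106*y^2 - 531*y + 509) + 56*y^3 + 645*y^2 - 329*y - 60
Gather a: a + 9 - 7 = a + 2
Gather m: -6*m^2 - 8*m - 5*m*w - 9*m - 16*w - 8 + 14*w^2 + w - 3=-6*m^2 + m*(-5*w - 17) + 14*w^2 - 15*w - 11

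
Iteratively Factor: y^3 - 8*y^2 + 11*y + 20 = (y - 4)*(y^2 - 4*y - 5) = (y - 5)*(y - 4)*(y + 1)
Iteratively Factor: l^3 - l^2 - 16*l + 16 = (l + 4)*(l^2 - 5*l + 4) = (l - 4)*(l + 4)*(l - 1)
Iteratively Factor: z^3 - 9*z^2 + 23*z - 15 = (z - 5)*(z^2 - 4*z + 3) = (z - 5)*(z - 3)*(z - 1)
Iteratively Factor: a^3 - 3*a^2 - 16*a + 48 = (a + 4)*(a^2 - 7*a + 12) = (a - 3)*(a + 4)*(a - 4)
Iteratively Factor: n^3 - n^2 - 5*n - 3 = (n + 1)*(n^2 - 2*n - 3) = (n + 1)^2*(n - 3)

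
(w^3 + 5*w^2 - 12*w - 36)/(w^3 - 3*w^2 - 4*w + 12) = (w + 6)/(w - 2)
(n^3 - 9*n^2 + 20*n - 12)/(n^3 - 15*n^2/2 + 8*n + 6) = 2*(n - 1)/(2*n + 1)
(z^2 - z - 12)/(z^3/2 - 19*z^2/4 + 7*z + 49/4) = 4*(z^2 - z - 12)/(2*z^3 - 19*z^2 + 28*z + 49)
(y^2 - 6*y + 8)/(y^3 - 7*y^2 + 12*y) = (y - 2)/(y*(y - 3))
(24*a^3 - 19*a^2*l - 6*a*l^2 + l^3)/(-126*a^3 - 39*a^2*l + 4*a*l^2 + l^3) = (-8*a^2 + 9*a*l - l^2)/(42*a^2 - a*l - l^2)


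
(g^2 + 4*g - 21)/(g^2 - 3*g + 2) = (g^2 + 4*g - 21)/(g^2 - 3*g + 2)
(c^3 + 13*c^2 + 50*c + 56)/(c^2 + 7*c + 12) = (c^2 + 9*c + 14)/(c + 3)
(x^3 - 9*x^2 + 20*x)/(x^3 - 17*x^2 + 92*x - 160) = x/(x - 8)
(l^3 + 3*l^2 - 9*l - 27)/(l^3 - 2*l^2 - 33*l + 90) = (l^2 + 6*l + 9)/(l^2 + l - 30)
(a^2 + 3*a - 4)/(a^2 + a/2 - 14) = 2*(a - 1)/(2*a - 7)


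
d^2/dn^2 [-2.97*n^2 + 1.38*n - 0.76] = -5.94000000000000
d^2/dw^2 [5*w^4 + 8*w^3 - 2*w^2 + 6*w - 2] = 60*w^2 + 48*w - 4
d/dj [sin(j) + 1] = cos(j)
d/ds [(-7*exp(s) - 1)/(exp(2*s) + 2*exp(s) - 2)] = (7*exp(2*s) + 2*exp(s) + 16)*exp(s)/(exp(4*s) + 4*exp(3*s) - 8*exp(s) + 4)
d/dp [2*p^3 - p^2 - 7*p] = 6*p^2 - 2*p - 7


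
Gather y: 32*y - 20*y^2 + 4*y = -20*y^2 + 36*y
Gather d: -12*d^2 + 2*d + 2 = -12*d^2 + 2*d + 2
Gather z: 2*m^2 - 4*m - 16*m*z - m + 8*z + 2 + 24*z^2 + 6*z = 2*m^2 - 5*m + 24*z^2 + z*(14 - 16*m) + 2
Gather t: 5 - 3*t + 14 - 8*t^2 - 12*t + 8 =-8*t^2 - 15*t + 27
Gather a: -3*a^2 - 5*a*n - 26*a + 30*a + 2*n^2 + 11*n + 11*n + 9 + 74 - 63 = -3*a^2 + a*(4 - 5*n) + 2*n^2 + 22*n + 20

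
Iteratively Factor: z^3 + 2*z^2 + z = (z)*(z^2 + 2*z + 1) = z*(z + 1)*(z + 1)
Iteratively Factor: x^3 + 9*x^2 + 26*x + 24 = (x + 2)*(x^2 + 7*x + 12) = (x + 2)*(x + 3)*(x + 4)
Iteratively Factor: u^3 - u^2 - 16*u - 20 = (u + 2)*(u^2 - 3*u - 10) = (u - 5)*(u + 2)*(u + 2)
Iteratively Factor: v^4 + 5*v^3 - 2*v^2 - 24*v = (v + 4)*(v^3 + v^2 - 6*v) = v*(v + 4)*(v^2 + v - 6) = v*(v - 2)*(v + 4)*(v + 3)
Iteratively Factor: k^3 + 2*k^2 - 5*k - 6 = (k + 1)*(k^2 + k - 6) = (k + 1)*(k + 3)*(k - 2)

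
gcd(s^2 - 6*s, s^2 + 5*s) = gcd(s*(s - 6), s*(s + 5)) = s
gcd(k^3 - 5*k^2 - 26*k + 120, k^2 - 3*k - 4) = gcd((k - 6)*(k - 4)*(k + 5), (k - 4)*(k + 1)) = k - 4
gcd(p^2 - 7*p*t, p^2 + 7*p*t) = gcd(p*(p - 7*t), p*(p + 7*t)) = p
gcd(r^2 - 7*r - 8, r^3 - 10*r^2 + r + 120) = r - 8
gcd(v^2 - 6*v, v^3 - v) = v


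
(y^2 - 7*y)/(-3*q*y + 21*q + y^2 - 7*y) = y/(-3*q + y)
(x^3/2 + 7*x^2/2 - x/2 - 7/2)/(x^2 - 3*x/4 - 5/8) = 4*(-x^3 - 7*x^2 + x + 7)/(-8*x^2 + 6*x + 5)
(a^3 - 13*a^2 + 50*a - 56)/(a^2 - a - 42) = (a^2 - 6*a + 8)/(a + 6)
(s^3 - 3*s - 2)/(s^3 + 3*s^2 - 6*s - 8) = (s + 1)/(s + 4)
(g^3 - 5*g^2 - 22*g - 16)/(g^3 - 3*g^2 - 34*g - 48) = (g + 1)/(g + 3)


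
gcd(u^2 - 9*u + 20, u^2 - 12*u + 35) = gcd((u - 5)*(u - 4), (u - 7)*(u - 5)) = u - 5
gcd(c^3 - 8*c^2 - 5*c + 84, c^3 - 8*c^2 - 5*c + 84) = c^3 - 8*c^2 - 5*c + 84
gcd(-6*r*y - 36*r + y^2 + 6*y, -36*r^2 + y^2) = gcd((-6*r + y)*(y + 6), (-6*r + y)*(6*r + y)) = -6*r + y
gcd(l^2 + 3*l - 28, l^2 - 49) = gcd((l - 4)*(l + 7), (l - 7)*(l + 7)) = l + 7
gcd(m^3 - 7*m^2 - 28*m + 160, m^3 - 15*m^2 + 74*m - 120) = m - 4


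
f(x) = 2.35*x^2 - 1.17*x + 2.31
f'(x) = 4.7*x - 1.17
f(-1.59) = 10.11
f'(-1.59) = -8.64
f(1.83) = 8.04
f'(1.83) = 7.43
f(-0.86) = 5.05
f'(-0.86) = -5.21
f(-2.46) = 19.41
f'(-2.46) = -12.73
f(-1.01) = 5.89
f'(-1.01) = -5.92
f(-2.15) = 15.69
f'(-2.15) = -11.28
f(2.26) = 11.67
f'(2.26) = 9.45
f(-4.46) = 54.27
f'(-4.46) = -22.13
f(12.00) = 326.67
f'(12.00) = 55.23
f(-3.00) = 26.97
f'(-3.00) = -15.27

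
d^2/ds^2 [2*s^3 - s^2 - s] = 12*s - 2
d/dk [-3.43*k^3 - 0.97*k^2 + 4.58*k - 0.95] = -10.29*k^2 - 1.94*k + 4.58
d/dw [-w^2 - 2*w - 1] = -2*w - 2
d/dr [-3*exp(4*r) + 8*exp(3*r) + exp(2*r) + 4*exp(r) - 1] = 2*(-6*exp(3*r) + 12*exp(2*r) + exp(r) + 2)*exp(r)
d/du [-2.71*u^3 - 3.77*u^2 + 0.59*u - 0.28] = -8.13*u^2 - 7.54*u + 0.59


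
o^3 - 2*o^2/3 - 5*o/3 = o*(o - 5/3)*(o + 1)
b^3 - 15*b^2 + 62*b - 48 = (b - 8)*(b - 6)*(b - 1)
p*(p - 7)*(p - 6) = p^3 - 13*p^2 + 42*p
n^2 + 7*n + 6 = (n + 1)*(n + 6)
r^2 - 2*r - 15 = (r - 5)*(r + 3)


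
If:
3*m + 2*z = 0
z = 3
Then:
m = -2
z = 3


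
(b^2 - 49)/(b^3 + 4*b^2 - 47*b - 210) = (b + 7)/(b^2 + 11*b + 30)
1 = 1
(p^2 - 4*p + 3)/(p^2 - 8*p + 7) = (p - 3)/(p - 7)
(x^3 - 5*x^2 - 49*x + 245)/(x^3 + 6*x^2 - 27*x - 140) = (x - 7)/(x + 4)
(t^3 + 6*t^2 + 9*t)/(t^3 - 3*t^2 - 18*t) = (t + 3)/(t - 6)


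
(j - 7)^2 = j^2 - 14*j + 49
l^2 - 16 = (l - 4)*(l + 4)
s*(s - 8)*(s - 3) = s^3 - 11*s^2 + 24*s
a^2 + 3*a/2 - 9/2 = (a - 3/2)*(a + 3)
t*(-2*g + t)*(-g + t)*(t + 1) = 2*g^2*t^2 + 2*g^2*t - 3*g*t^3 - 3*g*t^2 + t^4 + t^3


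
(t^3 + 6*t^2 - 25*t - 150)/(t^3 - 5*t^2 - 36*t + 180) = (t + 5)/(t - 6)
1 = 1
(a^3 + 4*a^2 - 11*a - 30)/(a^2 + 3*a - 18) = (a^2 + 7*a + 10)/(a + 6)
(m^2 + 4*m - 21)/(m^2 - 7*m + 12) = (m + 7)/(m - 4)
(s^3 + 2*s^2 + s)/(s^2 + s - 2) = s*(s^2 + 2*s + 1)/(s^2 + s - 2)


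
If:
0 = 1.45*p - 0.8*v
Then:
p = 0.551724137931034*v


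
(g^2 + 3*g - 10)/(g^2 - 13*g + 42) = (g^2 + 3*g - 10)/(g^2 - 13*g + 42)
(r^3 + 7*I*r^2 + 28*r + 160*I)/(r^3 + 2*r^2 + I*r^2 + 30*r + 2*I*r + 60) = (r^2 + 12*I*r - 32)/(r^2 + r*(2 + 6*I) + 12*I)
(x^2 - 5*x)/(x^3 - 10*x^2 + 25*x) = 1/(x - 5)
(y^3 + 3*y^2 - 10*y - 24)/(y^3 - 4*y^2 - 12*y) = (y^2 + y - 12)/(y*(y - 6))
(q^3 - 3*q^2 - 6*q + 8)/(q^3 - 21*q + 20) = (q + 2)/(q + 5)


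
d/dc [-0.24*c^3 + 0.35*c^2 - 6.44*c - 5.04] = -0.72*c^2 + 0.7*c - 6.44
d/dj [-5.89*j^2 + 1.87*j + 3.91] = 1.87 - 11.78*j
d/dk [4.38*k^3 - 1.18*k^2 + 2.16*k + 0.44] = 13.14*k^2 - 2.36*k + 2.16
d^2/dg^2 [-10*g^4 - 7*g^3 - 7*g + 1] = 6*g*(-20*g - 7)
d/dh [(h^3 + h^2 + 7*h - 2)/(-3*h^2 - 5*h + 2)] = (-3*h^4 - 10*h^3 + 22*h^2 - 8*h + 4)/(9*h^4 + 30*h^3 + 13*h^2 - 20*h + 4)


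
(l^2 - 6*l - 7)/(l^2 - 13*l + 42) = (l + 1)/(l - 6)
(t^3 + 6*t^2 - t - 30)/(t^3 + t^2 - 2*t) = (t^3 + 6*t^2 - t - 30)/(t*(t^2 + t - 2))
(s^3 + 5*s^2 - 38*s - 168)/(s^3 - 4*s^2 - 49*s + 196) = (s^2 - 2*s - 24)/(s^2 - 11*s + 28)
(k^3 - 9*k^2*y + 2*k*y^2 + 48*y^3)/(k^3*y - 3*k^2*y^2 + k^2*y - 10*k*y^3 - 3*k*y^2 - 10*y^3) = (-k^2 + 11*k*y - 24*y^2)/(y*(-k^2 + 5*k*y - k + 5*y))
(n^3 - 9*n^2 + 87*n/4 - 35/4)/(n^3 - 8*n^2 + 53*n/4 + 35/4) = (2*n - 1)/(2*n + 1)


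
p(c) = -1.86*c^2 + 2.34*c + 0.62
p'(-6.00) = 24.66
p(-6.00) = -80.38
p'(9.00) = -31.14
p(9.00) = -128.98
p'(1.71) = -4.02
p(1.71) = -0.82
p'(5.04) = -16.41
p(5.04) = -34.83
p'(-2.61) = 12.05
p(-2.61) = -18.16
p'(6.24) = -20.87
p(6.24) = -57.20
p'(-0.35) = 3.64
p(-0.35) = -0.43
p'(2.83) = -8.19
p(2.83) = -7.65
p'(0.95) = -1.19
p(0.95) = 1.16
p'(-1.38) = 7.47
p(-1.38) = -6.15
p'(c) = 2.34 - 3.72*c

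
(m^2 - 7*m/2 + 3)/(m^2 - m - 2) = (m - 3/2)/(m + 1)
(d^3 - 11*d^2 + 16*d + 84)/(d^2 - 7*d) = d - 4 - 12/d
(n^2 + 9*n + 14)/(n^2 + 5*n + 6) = (n + 7)/(n + 3)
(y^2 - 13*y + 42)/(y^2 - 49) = (y - 6)/(y + 7)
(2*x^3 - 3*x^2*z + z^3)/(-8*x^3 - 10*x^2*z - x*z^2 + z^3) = (-x^2 + 2*x*z - z^2)/(4*x^2 + 3*x*z - z^2)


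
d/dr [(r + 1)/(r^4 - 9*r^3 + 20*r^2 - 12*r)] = (r*(r^3 - 9*r^2 + 20*r - 12) - (r + 1)*(4*r^3 - 27*r^2 + 40*r - 12))/(r^2*(r^3 - 9*r^2 + 20*r - 12)^2)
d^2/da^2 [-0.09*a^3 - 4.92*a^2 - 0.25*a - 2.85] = -0.54*a - 9.84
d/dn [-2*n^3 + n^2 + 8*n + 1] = -6*n^2 + 2*n + 8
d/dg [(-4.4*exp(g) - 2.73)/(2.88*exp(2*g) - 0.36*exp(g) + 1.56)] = (12.672*exp(2*g) + 15.7248*exp(g) - 7.8468)*exp(g)/(8.2944*exp(4*g) - 2.0736*exp(3*g) + 9.1152*exp(2*g) - 1.1232*exp(g) + 2.4336)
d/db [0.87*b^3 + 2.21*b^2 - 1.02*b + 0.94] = 2.61*b^2 + 4.42*b - 1.02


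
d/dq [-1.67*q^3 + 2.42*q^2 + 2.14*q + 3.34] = -5.01*q^2 + 4.84*q + 2.14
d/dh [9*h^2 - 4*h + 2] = 18*h - 4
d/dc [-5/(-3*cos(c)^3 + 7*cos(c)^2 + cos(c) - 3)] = 5*(9*cos(c)^2 - 14*cos(c) - 1)*sin(c)/(3*cos(c)^3 - 7*cos(c)^2 - cos(c) + 3)^2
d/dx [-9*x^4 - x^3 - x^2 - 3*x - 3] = -36*x^3 - 3*x^2 - 2*x - 3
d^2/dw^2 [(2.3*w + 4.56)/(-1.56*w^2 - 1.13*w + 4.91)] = (-(2.3*w + 4.56)*(3.12*w + 1.13)*(6.24*w + 2.26) + (21.528*w + 19.4252)*(1.56*w^2 + 1.13*w - 4.91))/(1.56*w^2 + 1.13*w - 4.91)^3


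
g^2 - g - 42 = (g - 7)*(g + 6)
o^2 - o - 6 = (o - 3)*(o + 2)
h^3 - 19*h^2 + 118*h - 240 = (h - 8)*(h - 6)*(h - 5)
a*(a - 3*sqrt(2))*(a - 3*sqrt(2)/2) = a^3 - 9*sqrt(2)*a^2/2 + 9*a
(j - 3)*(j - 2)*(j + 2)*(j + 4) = j^4 + j^3 - 16*j^2 - 4*j + 48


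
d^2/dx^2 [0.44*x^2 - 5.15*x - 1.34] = 0.880000000000000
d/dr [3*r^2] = 6*r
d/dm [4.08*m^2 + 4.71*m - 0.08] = 8.16*m + 4.71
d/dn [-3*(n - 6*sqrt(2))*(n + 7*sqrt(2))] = -6*n - 3*sqrt(2)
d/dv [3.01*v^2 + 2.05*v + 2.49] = 6.02*v + 2.05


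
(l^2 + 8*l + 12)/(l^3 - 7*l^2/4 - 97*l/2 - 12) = 4*(l + 2)/(4*l^2 - 31*l - 8)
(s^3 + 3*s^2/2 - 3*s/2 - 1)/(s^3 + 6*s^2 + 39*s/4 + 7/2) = 2*(s - 1)/(2*s + 7)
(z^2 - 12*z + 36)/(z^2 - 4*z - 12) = (z - 6)/(z + 2)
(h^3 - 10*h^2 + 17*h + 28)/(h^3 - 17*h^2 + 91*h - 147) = (h^2 - 3*h - 4)/(h^2 - 10*h + 21)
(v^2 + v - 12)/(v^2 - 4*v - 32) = (v - 3)/(v - 8)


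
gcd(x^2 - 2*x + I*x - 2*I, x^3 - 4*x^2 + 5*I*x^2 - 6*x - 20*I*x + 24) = 1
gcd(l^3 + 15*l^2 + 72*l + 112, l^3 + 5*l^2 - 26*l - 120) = l + 4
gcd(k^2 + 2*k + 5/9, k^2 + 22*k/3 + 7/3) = k + 1/3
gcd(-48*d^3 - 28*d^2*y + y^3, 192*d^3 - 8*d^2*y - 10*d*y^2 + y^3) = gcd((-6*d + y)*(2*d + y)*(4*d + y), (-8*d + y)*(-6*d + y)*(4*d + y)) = -24*d^2 - 2*d*y + y^2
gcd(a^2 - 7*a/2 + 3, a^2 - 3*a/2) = a - 3/2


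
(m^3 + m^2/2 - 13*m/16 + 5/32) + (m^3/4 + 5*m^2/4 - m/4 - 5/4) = 5*m^3/4 + 7*m^2/4 - 17*m/16 - 35/32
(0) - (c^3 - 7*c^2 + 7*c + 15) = -c^3 + 7*c^2 - 7*c - 15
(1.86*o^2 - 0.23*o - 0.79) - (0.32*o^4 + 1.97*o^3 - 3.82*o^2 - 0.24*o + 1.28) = -0.32*o^4 - 1.97*o^3 + 5.68*o^2 + 0.00999999999999998*o - 2.07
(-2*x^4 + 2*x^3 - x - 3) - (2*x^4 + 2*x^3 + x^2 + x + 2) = -4*x^4 - x^2 - 2*x - 5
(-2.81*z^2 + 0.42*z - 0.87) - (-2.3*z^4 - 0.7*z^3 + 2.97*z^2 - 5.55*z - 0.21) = 2.3*z^4 + 0.7*z^3 - 5.78*z^2 + 5.97*z - 0.66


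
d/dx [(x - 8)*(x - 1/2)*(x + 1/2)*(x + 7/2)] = 4*x^3 - 27*x^2/2 - 113*x/2 + 9/8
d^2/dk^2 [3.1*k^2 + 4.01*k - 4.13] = 6.20000000000000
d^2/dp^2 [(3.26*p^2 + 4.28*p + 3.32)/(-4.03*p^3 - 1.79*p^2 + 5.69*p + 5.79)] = (-105.890668*p^6 - 417.066312*p^5 - 1280.809764*p^4 - 1738.262552*p^3 - 1008.186756*p^2 - 528.0702*p - 220.362004)/(65.450827*p^9 + 87.213633*p^8 - 238.494594*p^7 - 522.644812*p^6 + 86.129124*p^5 + 914.816958*p^4 + 574.916734*p^3 - 382.34844*p^2 - 572.256387*p - 194.104539)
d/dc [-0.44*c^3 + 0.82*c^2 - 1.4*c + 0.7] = -1.32*c^2 + 1.64*c - 1.4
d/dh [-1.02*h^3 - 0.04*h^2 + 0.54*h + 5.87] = -3.06*h^2 - 0.08*h + 0.54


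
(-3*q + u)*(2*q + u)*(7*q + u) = -42*q^3 - 13*q^2*u + 6*q*u^2 + u^3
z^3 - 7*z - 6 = (z - 3)*(z + 1)*(z + 2)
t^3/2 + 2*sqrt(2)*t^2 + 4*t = t*(t/2 + sqrt(2))*(t + 2*sqrt(2))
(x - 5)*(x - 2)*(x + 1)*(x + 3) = x^4 - 3*x^3 - 15*x^2 + 19*x + 30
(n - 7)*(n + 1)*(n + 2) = n^3 - 4*n^2 - 19*n - 14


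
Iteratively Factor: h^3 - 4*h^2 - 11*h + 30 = (h - 2)*(h^2 - 2*h - 15) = (h - 5)*(h - 2)*(h + 3)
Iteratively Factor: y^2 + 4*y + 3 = (y + 1)*(y + 3)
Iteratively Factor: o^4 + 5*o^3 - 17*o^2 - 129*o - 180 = (o - 5)*(o^3 + 10*o^2 + 33*o + 36) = (o - 5)*(o + 3)*(o^2 + 7*o + 12) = (o - 5)*(o + 3)^2*(o + 4)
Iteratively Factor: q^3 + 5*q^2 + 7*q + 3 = (q + 1)*(q^2 + 4*q + 3) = (q + 1)*(q + 3)*(q + 1)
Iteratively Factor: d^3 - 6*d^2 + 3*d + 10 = (d + 1)*(d^2 - 7*d + 10) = (d - 5)*(d + 1)*(d - 2)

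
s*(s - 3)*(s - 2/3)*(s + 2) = s^4 - 5*s^3/3 - 16*s^2/3 + 4*s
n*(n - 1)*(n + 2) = n^3 + n^2 - 2*n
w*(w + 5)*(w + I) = w^3 + 5*w^2 + I*w^2 + 5*I*w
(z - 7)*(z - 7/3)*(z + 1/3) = z^3 - 9*z^2 + 119*z/9 + 49/9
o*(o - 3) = o^2 - 3*o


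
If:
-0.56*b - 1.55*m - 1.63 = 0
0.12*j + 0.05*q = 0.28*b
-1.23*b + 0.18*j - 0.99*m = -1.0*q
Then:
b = 2.04500071316503*q + 2.30166880616175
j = 4.35500166405173*q + 5.37056054771074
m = -0.738838967337042*q - 1.88318356867779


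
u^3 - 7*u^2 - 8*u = u*(u - 8)*(u + 1)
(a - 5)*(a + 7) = a^2 + 2*a - 35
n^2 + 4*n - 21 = (n - 3)*(n + 7)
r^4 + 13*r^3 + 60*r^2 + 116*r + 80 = (r + 2)^2*(r + 4)*(r + 5)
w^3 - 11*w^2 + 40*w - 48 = (w - 4)^2*(w - 3)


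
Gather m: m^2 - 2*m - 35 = m^2 - 2*m - 35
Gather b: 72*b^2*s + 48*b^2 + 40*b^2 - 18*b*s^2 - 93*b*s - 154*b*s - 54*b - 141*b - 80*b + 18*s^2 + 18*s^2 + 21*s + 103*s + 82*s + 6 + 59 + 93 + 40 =b^2*(72*s + 88) + b*(-18*s^2 - 247*s - 275) + 36*s^2 + 206*s + 198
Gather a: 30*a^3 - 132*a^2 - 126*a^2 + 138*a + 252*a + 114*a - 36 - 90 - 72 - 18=30*a^3 - 258*a^2 + 504*a - 216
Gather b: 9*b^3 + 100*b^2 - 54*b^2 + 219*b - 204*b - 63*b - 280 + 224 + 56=9*b^3 + 46*b^2 - 48*b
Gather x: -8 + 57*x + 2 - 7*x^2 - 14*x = -7*x^2 + 43*x - 6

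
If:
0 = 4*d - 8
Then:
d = 2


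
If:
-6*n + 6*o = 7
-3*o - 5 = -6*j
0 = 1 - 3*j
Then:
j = 1/3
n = -13/6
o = -1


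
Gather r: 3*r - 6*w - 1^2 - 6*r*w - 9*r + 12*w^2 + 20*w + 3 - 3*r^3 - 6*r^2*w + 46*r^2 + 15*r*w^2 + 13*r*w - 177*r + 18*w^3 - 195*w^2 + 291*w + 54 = -3*r^3 + r^2*(46 - 6*w) + r*(15*w^2 + 7*w - 183) + 18*w^3 - 183*w^2 + 305*w + 56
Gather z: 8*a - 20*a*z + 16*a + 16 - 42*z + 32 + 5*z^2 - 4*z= 24*a + 5*z^2 + z*(-20*a - 46) + 48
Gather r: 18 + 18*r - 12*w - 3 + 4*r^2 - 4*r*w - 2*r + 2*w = 4*r^2 + r*(16 - 4*w) - 10*w + 15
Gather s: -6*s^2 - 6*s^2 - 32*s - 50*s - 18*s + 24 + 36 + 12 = -12*s^2 - 100*s + 72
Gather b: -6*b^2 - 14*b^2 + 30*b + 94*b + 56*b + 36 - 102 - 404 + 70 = -20*b^2 + 180*b - 400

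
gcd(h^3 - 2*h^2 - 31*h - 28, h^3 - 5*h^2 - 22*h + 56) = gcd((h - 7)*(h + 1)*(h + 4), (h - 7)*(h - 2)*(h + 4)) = h^2 - 3*h - 28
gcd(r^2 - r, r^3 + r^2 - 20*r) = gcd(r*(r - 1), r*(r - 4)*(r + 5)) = r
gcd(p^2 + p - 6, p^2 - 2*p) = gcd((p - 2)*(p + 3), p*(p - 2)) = p - 2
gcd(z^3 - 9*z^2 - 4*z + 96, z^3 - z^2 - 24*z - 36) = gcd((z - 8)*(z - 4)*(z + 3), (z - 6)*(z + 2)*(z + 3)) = z + 3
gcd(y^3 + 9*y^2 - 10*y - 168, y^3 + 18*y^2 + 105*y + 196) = y + 7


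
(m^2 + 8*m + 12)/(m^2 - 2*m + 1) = (m^2 + 8*m + 12)/(m^2 - 2*m + 1)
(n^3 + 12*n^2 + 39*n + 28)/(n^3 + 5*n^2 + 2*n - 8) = (n^2 + 8*n + 7)/(n^2 + n - 2)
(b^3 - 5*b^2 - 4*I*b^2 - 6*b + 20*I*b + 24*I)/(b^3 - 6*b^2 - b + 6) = (b - 4*I)/(b - 1)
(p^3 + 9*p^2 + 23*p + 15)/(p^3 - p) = (p^2 + 8*p + 15)/(p*(p - 1))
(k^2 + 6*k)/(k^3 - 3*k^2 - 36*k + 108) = k/(k^2 - 9*k + 18)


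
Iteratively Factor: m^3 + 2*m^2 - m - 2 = (m + 2)*(m^2 - 1) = (m - 1)*(m + 2)*(m + 1)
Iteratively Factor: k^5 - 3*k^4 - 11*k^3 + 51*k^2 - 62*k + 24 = (k - 3)*(k^4 - 11*k^2 + 18*k - 8) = (k - 3)*(k + 4)*(k^3 - 4*k^2 + 5*k - 2) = (k - 3)*(k - 1)*(k + 4)*(k^2 - 3*k + 2) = (k - 3)*(k - 2)*(k - 1)*(k + 4)*(k - 1)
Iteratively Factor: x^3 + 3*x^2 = (x)*(x^2 + 3*x) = x^2*(x + 3)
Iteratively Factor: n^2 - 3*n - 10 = (n + 2)*(n - 5)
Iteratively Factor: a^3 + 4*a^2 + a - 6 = (a - 1)*(a^2 + 5*a + 6) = (a - 1)*(a + 2)*(a + 3)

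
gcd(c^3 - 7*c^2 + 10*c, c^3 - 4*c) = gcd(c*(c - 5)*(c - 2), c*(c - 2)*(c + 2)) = c^2 - 2*c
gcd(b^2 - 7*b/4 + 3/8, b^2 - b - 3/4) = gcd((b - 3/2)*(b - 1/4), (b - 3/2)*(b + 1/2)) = b - 3/2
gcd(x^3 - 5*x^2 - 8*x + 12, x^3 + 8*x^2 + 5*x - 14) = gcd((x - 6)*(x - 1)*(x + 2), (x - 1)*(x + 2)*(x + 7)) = x^2 + x - 2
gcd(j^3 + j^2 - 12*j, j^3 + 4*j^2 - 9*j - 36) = j^2 + j - 12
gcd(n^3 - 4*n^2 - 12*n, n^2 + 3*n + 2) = n + 2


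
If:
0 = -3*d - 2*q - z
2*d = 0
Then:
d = 0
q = -z/2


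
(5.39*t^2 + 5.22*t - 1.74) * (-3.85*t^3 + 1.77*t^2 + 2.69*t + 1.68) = -20.7515*t^5 - 10.5567*t^4 + 30.4375*t^3 + 20.0172*t^2 + 4.089*t - 2.9232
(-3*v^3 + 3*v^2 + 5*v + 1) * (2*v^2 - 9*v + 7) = -6*v^5 + 33*v^4 - 38*v^3 - 22*v^2 + 26*v + 7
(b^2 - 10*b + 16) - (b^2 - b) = 16 - 9*b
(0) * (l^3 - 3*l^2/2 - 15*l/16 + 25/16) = 0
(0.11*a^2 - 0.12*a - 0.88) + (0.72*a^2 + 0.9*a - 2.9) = 0.83*a^2 + 0.78*a - 3.78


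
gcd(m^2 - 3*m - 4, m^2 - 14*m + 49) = 1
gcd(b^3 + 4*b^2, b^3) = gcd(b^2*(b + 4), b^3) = b^2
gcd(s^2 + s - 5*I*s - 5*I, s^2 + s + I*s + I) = s + 1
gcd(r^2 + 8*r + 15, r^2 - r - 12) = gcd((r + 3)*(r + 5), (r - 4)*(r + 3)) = r + 3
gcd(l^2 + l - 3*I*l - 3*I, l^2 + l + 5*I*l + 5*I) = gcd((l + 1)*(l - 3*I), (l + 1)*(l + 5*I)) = l + 1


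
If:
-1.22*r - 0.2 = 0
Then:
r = -0.16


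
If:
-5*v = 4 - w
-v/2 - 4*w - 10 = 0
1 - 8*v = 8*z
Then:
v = -52/41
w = -96/41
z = 457/328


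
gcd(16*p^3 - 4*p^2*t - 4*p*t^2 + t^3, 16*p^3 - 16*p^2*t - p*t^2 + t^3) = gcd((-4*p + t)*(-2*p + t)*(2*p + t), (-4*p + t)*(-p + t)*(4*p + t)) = 4*p - t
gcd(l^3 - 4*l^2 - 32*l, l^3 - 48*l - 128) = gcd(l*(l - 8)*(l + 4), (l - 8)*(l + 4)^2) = l^2 - 4*l - 32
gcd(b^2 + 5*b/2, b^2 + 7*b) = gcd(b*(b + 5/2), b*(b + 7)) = b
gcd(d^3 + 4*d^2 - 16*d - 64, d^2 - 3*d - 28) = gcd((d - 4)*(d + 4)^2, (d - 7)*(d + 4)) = d + 4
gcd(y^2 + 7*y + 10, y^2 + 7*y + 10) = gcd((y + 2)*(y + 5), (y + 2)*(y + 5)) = y^2 + 7*y + 10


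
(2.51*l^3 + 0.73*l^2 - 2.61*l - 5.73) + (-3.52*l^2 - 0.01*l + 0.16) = 2.51*l^3 - 2.79*l^2 - 2.62*l - 5.57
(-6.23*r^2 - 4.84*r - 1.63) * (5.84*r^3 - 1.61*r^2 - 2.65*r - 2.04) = -36.3832*r^5 - 18.2353*r^4 + 14.7827*r^3 + 28.1595*r^2 + 14.1931*r + 3.3252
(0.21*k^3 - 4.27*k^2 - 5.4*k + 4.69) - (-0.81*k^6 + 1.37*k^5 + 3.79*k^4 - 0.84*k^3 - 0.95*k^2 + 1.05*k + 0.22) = 0.81*k^6 - 1.37*k^5 - 3.79*k^4 + 1.05*k^3 - 3.32*k^2 - 6.45*k + 4.47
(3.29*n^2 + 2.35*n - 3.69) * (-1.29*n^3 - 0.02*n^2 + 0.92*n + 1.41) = -4.2441*n^5 - 3.0973*n^4 + 7.7399*n^3 + 6.8747*n^2 - 0.0813000000000001*n - 5.2029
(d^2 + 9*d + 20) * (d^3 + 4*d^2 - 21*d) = d^5 + 13*d^4 + 35*d^3 - 109*d^2 - 420*d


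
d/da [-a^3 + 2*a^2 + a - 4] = -3*a^2 + 4*a + 1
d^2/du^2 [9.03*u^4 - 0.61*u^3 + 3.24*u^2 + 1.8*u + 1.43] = 108.36*u^2 - 3.66*u + 6.48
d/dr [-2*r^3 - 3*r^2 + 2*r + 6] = -6*r^2 - 6*r + 2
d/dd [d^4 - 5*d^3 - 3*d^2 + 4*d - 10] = 4*d^3 - 15*d^2 - 6*d + 4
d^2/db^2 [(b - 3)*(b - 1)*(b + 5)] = 6*b + 2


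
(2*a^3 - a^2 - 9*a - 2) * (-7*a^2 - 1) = -14*a^5 + 7*a^4 + 61*a^3 + 15*a^2 + 9*a + 2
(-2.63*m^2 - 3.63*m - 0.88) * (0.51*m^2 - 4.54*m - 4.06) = -1.3413*m^4 + 10.0889*m^3 + 26.7092*m^2 + 18.733*m + 3.5728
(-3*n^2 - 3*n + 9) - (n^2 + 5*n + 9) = -4*n^2 - 8*n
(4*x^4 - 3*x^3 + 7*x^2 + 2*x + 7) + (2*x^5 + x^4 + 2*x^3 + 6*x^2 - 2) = 2*x^5 + 5*x^4 - x^3 + 13*x^2 + 2*x + 5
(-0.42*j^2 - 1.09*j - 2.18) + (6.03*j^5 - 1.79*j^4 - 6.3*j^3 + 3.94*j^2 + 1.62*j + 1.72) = 6.03*j^5 - 1.79*j^4 - 6.3*j^3 + 3.52*j^2 + 0.53*j - 0.46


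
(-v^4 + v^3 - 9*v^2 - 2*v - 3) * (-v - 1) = v^5 + 8*v^3 + 11*v^2 + 5*v + 3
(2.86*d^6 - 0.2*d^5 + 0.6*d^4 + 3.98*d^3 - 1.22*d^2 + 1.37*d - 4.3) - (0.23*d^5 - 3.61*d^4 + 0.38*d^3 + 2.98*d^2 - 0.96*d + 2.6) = 2.86*d^6 - 0.43*d^5 + 4.21*d^4 + 3.6*d^3 - 4.2*d^2 + 2.33*d - 6.9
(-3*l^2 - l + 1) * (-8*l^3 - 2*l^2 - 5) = 24*l^5 + 14*l^4 - 6*l^3 + 13*l^2 + 5*l - 5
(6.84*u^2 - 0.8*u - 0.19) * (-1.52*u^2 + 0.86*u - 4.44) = -10.3968*u^4 + 7.0984*u^3 - 30.7688*u^2 + 3.3886*u + 0.8436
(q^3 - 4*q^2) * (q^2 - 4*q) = q^5 - 8*q^4 + 16*q^3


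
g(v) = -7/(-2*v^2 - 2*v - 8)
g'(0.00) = -0.22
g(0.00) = 0.88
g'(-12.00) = 0.00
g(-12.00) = 0.03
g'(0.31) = -0.29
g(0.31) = 0.79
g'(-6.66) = 0.02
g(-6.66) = 0.08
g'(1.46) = -0.24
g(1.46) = 0.46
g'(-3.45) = 0.13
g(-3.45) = 0.28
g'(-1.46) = 0.31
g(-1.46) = 0.75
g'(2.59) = -0.12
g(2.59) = 0.26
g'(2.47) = -0.13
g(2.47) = 0.28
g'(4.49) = -0.04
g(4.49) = 0.12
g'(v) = -7*(4*v + 2)/(-2*v^2 - 2*v - 8)^2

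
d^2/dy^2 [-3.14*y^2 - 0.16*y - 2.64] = -6.28000000000000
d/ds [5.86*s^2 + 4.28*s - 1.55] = 11.72*s + 4.28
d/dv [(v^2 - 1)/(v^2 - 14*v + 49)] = 2*(1 - 7*v)/(v^3 - 21*v^2 + 147*v - 343)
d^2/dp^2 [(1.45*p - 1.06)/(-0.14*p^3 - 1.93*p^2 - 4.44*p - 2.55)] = (-0.17052*p^5 - 2.101428*p^4 - 4.41697800000001*p^3 + 33.85554*p^2 + 95.046642*p + 64.193052)/(0.002744*p^9 + 0.113484*p^8 + 1.82553*p^7 + 14.537125*p^6 + 62.02944*p^5 + 152.147709*p^4 + 221.368194*p^3 + 188.458515*p^2 + 86.6133*p + 16.581375)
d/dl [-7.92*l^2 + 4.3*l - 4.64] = 4.3 - 15.84*l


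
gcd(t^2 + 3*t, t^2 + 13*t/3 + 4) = t + 3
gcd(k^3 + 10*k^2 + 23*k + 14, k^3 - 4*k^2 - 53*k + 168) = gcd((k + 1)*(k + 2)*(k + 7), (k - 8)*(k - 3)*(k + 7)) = k + 7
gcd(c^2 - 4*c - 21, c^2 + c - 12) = 1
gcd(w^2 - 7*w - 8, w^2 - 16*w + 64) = w - 8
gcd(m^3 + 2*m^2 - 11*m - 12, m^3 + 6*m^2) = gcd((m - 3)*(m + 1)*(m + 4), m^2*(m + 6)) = 1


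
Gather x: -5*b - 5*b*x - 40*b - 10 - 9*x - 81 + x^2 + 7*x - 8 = -45*b + x^2 + x*(-5*b - 2) - 99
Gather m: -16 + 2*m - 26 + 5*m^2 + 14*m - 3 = 5*m^2 + 16*m - 45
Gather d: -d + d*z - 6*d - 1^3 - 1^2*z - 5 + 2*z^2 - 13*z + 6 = d*(z - 7) + 2*z^2 - 14*z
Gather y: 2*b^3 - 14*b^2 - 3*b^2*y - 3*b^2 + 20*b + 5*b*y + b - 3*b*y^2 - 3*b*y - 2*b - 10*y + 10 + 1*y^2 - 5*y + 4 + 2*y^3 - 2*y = 2*b^3 - 17*b^2 + 19*b + 2*y^3 + y^2*(1 - 3*b) + y*(-3*b^2 + 2*b - 17) + 14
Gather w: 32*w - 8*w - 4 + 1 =24*w - 3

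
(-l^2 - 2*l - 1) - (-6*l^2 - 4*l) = 5*l^2 + 2*l - 1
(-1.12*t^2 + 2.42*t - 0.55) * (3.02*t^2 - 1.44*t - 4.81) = -3.3824*t^4 + 8.9212*t^3 + 0.2414*t^2 - 10.8482*t + 2.6455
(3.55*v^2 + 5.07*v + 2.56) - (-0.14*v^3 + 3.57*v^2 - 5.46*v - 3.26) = 0.14*v^3 - 0.02*v^2 + 10.53*v + 5.82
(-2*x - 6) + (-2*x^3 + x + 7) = -2*x^3 - x + 1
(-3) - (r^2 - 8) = 5 - r^2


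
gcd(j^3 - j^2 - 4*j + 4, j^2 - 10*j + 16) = j - 2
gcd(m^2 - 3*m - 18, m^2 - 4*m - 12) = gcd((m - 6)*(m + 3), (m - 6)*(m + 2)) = m - 6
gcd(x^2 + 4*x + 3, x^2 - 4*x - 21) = x + 3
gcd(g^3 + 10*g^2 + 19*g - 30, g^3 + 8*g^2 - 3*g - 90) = g^2 + 11*g + 30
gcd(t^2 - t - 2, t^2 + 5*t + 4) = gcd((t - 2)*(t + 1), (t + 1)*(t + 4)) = t + 1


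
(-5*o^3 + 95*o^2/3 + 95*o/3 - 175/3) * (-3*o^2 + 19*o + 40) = 15*o^5 - 190*o^4 + 920*o^3/3 + 6130*o^2/3 + 475*o/3 - 7000/3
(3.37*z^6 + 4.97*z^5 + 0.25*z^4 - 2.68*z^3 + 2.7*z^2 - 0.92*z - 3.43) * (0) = 0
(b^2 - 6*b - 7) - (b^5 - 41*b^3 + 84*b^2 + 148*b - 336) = -b^5 + 41*b^3 - 83*b^2 - 154*b + 329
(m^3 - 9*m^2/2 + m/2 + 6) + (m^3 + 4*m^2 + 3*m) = 2*m^3 - m^2/2 + 7*m/2 + 6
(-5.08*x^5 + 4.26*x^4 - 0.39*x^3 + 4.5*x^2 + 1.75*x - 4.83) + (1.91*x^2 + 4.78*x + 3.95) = -5.08*x^5 + 4.26*x^4 - 0.39*x^3 + 6.41*x^2 + 6.53*x - 0.88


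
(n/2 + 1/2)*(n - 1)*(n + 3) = n^3/2 + 3*n^2/2 - n/2 - 3/2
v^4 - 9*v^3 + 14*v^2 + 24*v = v*(v - 6)*(v - 4)*(v + 1)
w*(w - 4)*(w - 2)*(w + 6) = w^4 - 28*w^2 + 48*w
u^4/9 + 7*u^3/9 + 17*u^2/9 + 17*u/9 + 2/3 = (u/3 + 1/3)*(u/3 + 1)*(u + 1)*(u + 2)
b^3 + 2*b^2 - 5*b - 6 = (b - 2)*(b + 1)*(b + 3)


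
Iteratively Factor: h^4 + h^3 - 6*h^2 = (h + 3)*(h^3 - 2*h^2) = (h - 2)*(h + 3)*(h^2) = h*(h - 2)*(h + 3)*(h)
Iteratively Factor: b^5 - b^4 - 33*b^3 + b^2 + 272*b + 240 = (b - 4)*(b^4 + 3*b^3 - 21*b^2 - 83*b - 60) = (b - 4)*(b + 3)*(b^3 - 21*b - 20) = (b - 5)*(b - 4)*(b + 3)*(b^2 + 5*b + 4) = (b - 5)*(b - 4)*(b + 1)*(b + 3)*(b + 4)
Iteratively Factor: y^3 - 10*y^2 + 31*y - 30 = (y - 2)*(y^2 - 8*y + 15) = (y - 5)*(y - 2)*(y - 3)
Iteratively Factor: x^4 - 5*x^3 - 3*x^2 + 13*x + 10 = (x - 5)*(x^3 - 3*x - 2) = (x - 5)*(x - 2)*(x^2 + 2*x + 1) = (x - 5)*(x - 2)*(x + 1)*(x + 1)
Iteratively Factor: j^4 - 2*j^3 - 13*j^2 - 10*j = (j - 5)*(j^3 + 3*j^2 + 2*j) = j*(j - 5)*(j^2 + 3*j + 2) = j*(j - 5)*(j + 1)*(j + 2)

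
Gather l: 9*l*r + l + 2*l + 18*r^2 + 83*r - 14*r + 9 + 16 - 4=l*(9*r + 3) + 18*r^2 + 69*r + 21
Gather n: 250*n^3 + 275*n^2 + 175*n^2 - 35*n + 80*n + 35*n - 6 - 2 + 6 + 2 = 250*n^3 + 450*n^2 + 80*n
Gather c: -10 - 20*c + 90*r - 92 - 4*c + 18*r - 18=-24*c + 108*r - 120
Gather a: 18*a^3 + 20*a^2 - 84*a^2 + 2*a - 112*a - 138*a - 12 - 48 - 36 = 18*a^3 - 64*a^2 - 248*a - 96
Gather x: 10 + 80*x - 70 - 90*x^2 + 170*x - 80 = -90*x^2 + 250*x - 140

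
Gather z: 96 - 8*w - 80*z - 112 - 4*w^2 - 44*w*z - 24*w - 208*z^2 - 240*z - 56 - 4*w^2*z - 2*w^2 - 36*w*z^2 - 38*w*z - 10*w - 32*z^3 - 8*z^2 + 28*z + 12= -6*w^2 - 42*w - 32*z^3 + z^2*(-36*w - 216) + z*(-4*w^2 - 82*w - 292) - 60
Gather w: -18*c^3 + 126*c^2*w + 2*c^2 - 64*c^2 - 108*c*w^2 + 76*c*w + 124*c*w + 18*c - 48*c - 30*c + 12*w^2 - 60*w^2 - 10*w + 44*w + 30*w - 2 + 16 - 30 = -18*c^3 - 62*c^2 - 60*c + w^2*(-108*c - 48) + w*(126*c^2 + 200*c + 64) - 16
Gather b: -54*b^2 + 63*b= -54*b^2 + 63*b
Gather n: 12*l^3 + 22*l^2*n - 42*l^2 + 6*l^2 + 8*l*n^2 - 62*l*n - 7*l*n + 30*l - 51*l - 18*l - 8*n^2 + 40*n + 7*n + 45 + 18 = 12*l^3 - 36*l^2 - 39*l + n^2*(8*l - 8) + n*(22*l^2 - 69*l + 47) + 63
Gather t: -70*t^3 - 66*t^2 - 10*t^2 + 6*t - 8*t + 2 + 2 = -70*t^3 - 76*t^2 - 2*t + 4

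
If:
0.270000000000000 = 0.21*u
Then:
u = 1.29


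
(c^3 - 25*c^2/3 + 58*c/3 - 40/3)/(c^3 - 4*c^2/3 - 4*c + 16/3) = (c - 5)/(c + 2)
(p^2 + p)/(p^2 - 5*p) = (p + 1)/(p - 5)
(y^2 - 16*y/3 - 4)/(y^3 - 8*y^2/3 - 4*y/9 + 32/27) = 9*(y - 6)/(9*y^2 - 30*y + 16)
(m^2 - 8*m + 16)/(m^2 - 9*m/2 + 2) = 2*(m - 4)/(2*m - 1)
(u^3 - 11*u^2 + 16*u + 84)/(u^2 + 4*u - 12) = (u^3 - 11*u^2 + 16*u + 84)/(u^2 + 4*u - 12)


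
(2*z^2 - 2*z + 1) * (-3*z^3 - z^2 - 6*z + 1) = -6*z^5 + 4*z^4 - 13*z^3 + 13*z^2 - 8*z + 1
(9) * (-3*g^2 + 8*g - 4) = -27*g^2 + 72*g - 36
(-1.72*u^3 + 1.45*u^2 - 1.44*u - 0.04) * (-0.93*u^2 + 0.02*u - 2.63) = 1.5996*u^5 - 1.3829*u^4 + 5.8918*u^3 - 3.8051*u^2 + 3.7864*u + 0.1052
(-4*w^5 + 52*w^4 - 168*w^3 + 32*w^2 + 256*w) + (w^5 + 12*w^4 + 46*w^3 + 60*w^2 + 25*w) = -3*w^5 + 64*w^4 - 122*w^3 + 92*w^2 + 281*w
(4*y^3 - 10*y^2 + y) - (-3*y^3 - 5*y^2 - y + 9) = 7*y^3 - 5*y^2 + 2*y - 9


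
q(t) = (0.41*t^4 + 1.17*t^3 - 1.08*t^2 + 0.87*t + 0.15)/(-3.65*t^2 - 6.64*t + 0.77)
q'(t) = (7.3*t + 6.64)*(0.41*t^4 + 1.17*t^3 - 1.08*t^2 + 0.87*t + 0.15)/(-3.65*t^2 - 6.64*t + 0.77)^2 + (1.64*t^3 + 3.51*t^2 - 2.16*t + 0.87)/(-3.65*t^2 - 6.64*t + 0.77)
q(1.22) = -0.21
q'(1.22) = -0.25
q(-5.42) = -1.86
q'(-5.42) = 1.19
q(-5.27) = -1.69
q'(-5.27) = 1.17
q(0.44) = -0.15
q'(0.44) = 0.27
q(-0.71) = -0.36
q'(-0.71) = 0.84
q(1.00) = -0.16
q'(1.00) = -0.17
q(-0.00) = 0.19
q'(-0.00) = 2.81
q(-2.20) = 4.30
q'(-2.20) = 15.47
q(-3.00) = 0.87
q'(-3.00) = 1.53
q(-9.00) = -7.41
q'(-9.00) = 1.93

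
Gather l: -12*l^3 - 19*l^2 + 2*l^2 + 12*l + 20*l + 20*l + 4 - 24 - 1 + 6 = -12*l^3 - 17*l^2 + 52*l - 15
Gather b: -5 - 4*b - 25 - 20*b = -24*b - 30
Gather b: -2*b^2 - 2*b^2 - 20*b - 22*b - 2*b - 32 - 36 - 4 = -4*b^2 - 44*b - 72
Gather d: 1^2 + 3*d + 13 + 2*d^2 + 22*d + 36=2*d^2 + 25*d + 50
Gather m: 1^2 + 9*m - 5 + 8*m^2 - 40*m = 8*m^2 - 31*m - 4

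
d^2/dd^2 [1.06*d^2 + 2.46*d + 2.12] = 2.12000000000000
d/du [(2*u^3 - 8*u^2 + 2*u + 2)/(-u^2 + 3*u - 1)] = 2*(-u^4 + 6*u^3 - 14*u^2 + 10*u - 4)/(u^4 - 6*u^3 + 11*u^2 - 6*u + 1)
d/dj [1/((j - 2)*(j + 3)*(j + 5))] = (-(j - 2)*(j + 3) - (j - 2)*(j + 5) - (j + 3)*(j + 5))/((j - 2)^2*(j + 3)^2*(j + 5)^2)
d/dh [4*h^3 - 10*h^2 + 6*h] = 12*h^2 - 20*h + 6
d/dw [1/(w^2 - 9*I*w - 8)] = (-2*w + 9*I)/(-w^2 + 9*I*w + 8)^2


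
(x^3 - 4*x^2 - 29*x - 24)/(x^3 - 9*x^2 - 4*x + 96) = (x + 1)/(x - 4)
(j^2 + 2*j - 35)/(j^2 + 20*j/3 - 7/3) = 3*(j - 5)/(3*j - 1)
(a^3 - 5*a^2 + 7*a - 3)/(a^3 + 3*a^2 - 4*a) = (a^2 - 4*a + 3)/(a*(a + 4))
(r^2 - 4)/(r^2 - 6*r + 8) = (r + 2)/(r - 4)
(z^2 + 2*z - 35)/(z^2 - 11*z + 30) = (z + 7)/(z - 6)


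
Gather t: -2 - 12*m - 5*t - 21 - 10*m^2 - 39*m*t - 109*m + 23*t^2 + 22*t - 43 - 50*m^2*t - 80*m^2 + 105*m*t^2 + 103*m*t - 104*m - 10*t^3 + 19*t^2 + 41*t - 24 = -90*m^2 - 225*m - 10*t^3 + t^2*(105*m + 42) + t*(-50*m^2 + 64*m + 58) - 90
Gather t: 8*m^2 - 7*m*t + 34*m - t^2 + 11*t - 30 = 8*m^2 + 34*m - t^2 + t*(11 - 7*m) - 30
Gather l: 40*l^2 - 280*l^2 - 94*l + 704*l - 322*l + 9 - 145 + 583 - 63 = -240*l^2 + 288*l + 384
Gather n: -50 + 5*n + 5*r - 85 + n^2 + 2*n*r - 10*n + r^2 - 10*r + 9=n^2 + n*(2*r - 5) + r^2 - 5*r - 126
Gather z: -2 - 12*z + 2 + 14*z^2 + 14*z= 14*z^2 + 2*z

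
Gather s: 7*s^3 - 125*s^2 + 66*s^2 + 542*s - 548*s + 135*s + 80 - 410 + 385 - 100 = 7*s^3 - 59*s^2 + 129*s - 45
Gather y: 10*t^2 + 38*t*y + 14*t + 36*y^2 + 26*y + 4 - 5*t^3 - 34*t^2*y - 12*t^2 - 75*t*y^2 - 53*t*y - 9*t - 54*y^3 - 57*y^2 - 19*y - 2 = -5*t^3 - 2*t^2 + 5*t - 54*y^3 + y^2*(-75*t - 21) + y*(-34*t^2 - 15*t + 7) + 2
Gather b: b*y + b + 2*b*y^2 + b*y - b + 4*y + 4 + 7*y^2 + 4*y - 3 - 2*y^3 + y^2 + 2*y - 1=b*(2*y^2 + 2*y) - 2*y^3 + 8*y^2 + 10*y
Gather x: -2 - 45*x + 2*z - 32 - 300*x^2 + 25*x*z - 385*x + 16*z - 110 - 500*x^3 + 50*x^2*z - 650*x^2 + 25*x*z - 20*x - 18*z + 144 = -500*x^3 + x^2*(50*z - 950) + x*(50*z - 450)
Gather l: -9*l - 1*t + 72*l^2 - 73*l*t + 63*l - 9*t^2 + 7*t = 72*l^2 + l*(54 - 73*t) - 9*t^2 + 6*t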